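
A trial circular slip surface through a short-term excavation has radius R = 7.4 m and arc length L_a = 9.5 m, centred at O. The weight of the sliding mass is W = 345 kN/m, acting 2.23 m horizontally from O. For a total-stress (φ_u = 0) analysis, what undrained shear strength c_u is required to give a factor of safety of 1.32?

FS = c_u·L_a·R / (W·d), so c_u = FS·W·d / (L_a·R).
c_u = 1.32·345·2.23 / (9.50·7.4) = 1015.5 / 70.30 = 14.45 kPa

c_u = 14.4 kPa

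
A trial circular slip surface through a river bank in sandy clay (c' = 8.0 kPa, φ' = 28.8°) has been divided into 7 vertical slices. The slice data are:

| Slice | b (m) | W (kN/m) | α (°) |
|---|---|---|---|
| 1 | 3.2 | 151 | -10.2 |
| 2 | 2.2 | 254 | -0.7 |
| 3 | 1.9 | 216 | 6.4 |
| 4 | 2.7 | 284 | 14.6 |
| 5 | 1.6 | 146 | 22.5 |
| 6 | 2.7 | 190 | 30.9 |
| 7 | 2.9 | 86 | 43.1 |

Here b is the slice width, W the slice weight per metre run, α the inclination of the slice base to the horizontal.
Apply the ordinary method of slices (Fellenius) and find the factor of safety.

FS = 3.02

Ordinary method of slices: FS = Σ[c'·Δl_i + (W_i cosα_i)·tanφ'] / Σ W_i sinα_i, with Δl_i = b_i / cosα_i.
Slice 1: Δl = 3.2/cos(-10.2°) = 3.251 m; N'_1 = 151·cos(-10.2°) = 148.6; c'Δl = 26.01; W sinα = -26.7
Slice 2: Δl = 2.2/cos(-0.7°) = 2.200 m; N'_2 = 254·cos(-0.7°) = 254.0; c'Δl = 17.60; W sinα = -3.1
Slice 3: Δl = 1.9/cos6.4° = 1.912 m; N'_3 = 216·cos6.4° = 214.7; c'Δl = 15.30; W sinα = 24.1
Slice 4: Δl = 2.7/cos14.6° = 2.790 m; N'_4 = 284·cos14.6° = 274.8; c'Δl = 22.32; W sinα = 71.6
Slice 5: Δl = 1.6/cos22.5° = 1.732 m; N'_5 = 146·cos22.5° = 134.9; c'Δl = 13.85; W sinα = 55.9
Slice 6: Δl = 2.7/cos30.9° = 3.147 m; N'_6 = 190·cos30.9° = 163.0; c'Δl = 25.17; W sinα = 97.6
Slice 7: Δl = 2.9/cos43.1° = 3.972 m; N'_7 = 86·cos43.1° = 62.8; c'Δl = 31.77; W sinα = 58.8
Σc'Δl = 152.0 kN/m; ΣN' = 1252.8 kN/m; ΣW sinα = 278.0 kN/m
Resisting = 152.0 + 1252.8·tan28.8° = 152.0 + 688.7 = 840.8 kN/m
FS = 840.8 / 278.0 = 3.024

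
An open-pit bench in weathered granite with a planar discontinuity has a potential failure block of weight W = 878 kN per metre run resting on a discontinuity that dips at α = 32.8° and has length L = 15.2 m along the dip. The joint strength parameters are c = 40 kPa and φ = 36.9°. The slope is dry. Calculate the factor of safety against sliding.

FS = 2.44

Resolving the block weight along and normal to the plane and applying the Mohr–Coulomb strength on the joint:
N' = W cosα = 878·cos32.8° = 738.0 kN/m
Driving force T = W sinα = 878·sin32.8° = 475.6 kN/m
Resisting force R = c·L + N'·tanφ = 40·15.2 + 738.0·tan36.9° = 608.0 + 554.1 = 1162.1 kN/m
FS = R / T = 1162.1 / 475.6 = 2.443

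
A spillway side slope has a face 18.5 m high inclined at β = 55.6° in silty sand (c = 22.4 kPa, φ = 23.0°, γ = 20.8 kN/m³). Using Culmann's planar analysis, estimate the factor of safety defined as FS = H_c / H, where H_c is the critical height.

FS = 1.12

H_c = (4c/γ) · sinβ cosφ / [1 − cos(β − φ)]
    = (4·22.4/20.8) · sin55.6°·cos23.0° / [1 − cos32.6°]
    = 4.308 · 0.7595 / 0.1575 = 20.77 m
FS = H_c / H = 20.77 / 18.5 = 1.123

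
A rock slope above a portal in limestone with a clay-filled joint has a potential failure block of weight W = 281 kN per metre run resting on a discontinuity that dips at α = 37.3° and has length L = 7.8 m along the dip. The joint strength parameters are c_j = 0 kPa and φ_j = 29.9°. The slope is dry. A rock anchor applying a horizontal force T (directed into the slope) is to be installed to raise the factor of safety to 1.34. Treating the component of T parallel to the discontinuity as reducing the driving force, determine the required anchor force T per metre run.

Resolving forces along and normal to the sliding plane, with the horizontal anchor force T adding T·sinα to the effective normal force and T·cosα acting up the plane against the driving force:
FS = [c_jL + (W cosα + T sinα) tanφ_j] / [W sinα − T cosα]
Without the anchor: N' = 223.5 kN/m, driving T_d = 170.3 kN/m, resisting R = 0·7.8 + 223.5·tan29.9° = 128.5 kN/m, FS = 0.75.
Setting FS = 1.34 and solving for T:
1.34·(170.3 − T cos37.3°) = 128.5 + T sin37.3°·tan29.9°
T·(sin37.3°·tan29.9° + 1.34·cos37.3°) = 1.34·170.3 − 128.5
T·(0.6060·0.5750 + 1.34·0.7955) = 228.2 − 128.5 = 99.6
T·1.4144 = 99.6
T = 70.5 kN/m

T = 70 kN/m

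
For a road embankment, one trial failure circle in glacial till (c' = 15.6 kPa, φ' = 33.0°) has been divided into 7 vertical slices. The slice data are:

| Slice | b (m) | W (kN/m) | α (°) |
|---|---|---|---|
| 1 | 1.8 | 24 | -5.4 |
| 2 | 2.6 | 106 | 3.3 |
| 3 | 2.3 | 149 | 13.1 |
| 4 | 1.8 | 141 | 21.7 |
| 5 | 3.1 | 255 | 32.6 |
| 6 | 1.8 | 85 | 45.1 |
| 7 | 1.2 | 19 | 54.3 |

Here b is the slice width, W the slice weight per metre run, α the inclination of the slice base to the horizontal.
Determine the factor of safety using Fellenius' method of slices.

FS = 2.36

Ordinary method of slices: FS = Σ[c'·Δl_i + (W_i cosα_i)·tanφ'] / Σ W_i sinα_i, with Δl_i = b_i / cosα_i.
Slice 1: Δl = 1.8/cos(-5.4°) = 1.808 m; N'_1 = 24·cos(-5.4°) = 23.9; c'Δl = 28.21; W sinα = -2.3
Slice 2: Δl = 2.6/cos3.3° = 2.604 m; N'_2 = 106·cos3.3° = 105.8; c'Δl = 40.63; W sinα = 6.1
Slice 3: Δl = 2.3/cos13.1° = 2.361 m; N'_3 = 149·cos13.1° = 145.1; c'Δl = 36.84; W sinα = 33.8
Slice 4: Δl = 1.8/cos21.7° = 1.937 m; N'_4 = 141·cos21.7° = 131.0; c'Δl = 30.22; W sinα = 52.1
Slice 5: Δl = 3.1/cos32.6° = 3.680 m; N'_5 = 255·cos32.6° = 214.8; c'Δl = 57.40; W sinα = 137.4
Slice 6: Δl = 1.8/cos45.1° = 2.550 m; N'_6 = 85·cos45.1° = 60.0; c'Δl = 39.78; W sinα = 60.2
Slice 7: Δl = 1.2/cos54.3° = 2.056 m; N'_7 = 19·cos54.3° = 11.1; c'Δl = 32.08; W sinα = 15.4
Σc'Δl = 265.2 kN/m; ΣN' = 691.8 kN/m; ΣW sinα = 302.8 kN/m
Resisting = 265.2 + 691.8·tan33.0° = 265.2 + 449.2 = 714.4 kN/m
FS = 714.4 / 302.8 = 2.359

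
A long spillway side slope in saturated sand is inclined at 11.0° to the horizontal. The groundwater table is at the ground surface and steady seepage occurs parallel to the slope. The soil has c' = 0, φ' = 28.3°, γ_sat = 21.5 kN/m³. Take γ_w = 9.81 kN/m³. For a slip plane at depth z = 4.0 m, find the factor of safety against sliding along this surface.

FS = 1.51

With seepage parallel to the slope and the water table at the surface, the effective normal stress on the slip plane uses the buoyant unit weight γ' = γ_sat − γ_w while the driving shear stress uses γ_sat:
FS = [c' + γ' z cos²β tanφ'] / [γ_sat z sinβ cosβ]
(For c' = 0 this reduces to FS = (γ'/γ_sat)·tanφ'/tanβ.)
γ' = 21.5 − 9.81 = 11.69 kN/m³
Numerator = 0.0 + 11.69·4.0·cos²11.0°·tan28.3° = 0.0 + 11.69·4.0·0.9636·0.5384 = 24.261 kPa
Denominator = 21.5·4.0·sin11.0°·cos11.0° = 21.5·4.0·0.1908·0.9816 = 16.108 kPa
FS = 24.261 / 16.108 = 1.506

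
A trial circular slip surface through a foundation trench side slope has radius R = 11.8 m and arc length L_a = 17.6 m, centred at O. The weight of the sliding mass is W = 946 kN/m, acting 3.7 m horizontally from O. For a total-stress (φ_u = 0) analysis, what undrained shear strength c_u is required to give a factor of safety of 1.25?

c_u = 21.1 kPa

FS = c_u·L_a·R / (W·d), so c_u = FS·W·d / (L_a·R).
c_u = 1.25·946·3.7 / (17.60·11.8) = 4375.2 / 207.68 = 21.07 kPa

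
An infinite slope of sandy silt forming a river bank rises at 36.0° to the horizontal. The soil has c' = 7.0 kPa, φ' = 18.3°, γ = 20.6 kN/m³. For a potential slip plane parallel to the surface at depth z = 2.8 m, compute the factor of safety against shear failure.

FS = 0.71

For an infinite slope with a slip plane parallel to the surface (no pore pressure): FS = [c' + γz cos²β tanφ'] / [γz sinβ cosβ].
γz = 20.6·2.8 = 57.68 kN/m²
Numerator = 7.0 + 57.68·cos²36.0°·tan18.3° = 7.0 + 57.68·0.6545·0.3307 = 19.485 kPa
Denominator = 57.68·sin36.0°·cos36.0° = 57.68·0.5878·0.8090 = 27.428 kPa
FS = 19.485 / 27.428 = 0.710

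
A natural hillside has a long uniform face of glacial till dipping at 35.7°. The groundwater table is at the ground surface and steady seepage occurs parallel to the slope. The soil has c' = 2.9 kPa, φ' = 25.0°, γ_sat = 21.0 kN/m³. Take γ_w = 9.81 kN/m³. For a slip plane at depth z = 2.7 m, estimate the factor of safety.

FS = 0.45

With seepage parallel to the slope and the water table at the surface, the effective normal stress on the slip plane uses the buoyant unit weight γ' = γ_sat − γ_w while the driving shear stress uses γ_sat:
FS = [c' + γ' z cos²β tanφ'] / [γ_sat z sinβ cosβ]
γ' = 21.0 − 9.81 = 11.19 kN/m³
Numerator = 2.9 + 11.19·2.7·cos²35.7°·tan25.0° = 2.9 + 11.19·2.7·0.6595·0.4663 = 12.191 kPa
Denominator = 21.0·2.7·sin35.7°·cos35.7° = 21.0·2.7·0.5835·0.8121 = 26.869 kPa
FS = 12.191 / 26.869 = 0.454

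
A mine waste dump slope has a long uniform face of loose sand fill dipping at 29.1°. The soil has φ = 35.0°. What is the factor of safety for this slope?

For a dry cohesionless infinite slope the factor of safety is FS = tanφ / tanβ.
FS = tan35.0° / tan29.1° = 0.7002 / 0.5566 = 1.258

FS = 1.26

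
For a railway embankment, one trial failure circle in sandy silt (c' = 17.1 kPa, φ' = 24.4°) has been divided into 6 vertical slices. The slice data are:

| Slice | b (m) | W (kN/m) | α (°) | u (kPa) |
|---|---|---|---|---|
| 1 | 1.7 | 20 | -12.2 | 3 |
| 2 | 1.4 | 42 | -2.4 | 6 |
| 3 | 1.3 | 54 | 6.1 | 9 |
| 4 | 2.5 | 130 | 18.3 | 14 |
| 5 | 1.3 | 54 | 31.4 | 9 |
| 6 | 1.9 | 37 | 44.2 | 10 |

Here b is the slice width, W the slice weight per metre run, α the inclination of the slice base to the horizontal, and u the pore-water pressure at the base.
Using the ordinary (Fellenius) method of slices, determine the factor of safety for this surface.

FS = 3.04

Ordinary method of slices: FS = Σ[c'·Δl_i + (W_i cosα_i − u_i·Δl_i)·tanφ'] / Σ W_i sinα_i, with Δl_i = b_i / cosα_i.
Slice 1: Δl = 1.7/cos(-12.2°) = 1.739 m; N'_1 = 20·cos(-12.2°) − 3·1.739 = 14.3; c'Δl = 29.74; W sinα = -4.2
Slice 2: Δl = 1.4/cos(-2.4°) = 1.401 m; N'_2 = 42·cos(-2.4°) − 6·1.401 = 33.6; c'Δl = 23.96; W sinα = -1.8
Slice 3: Δl = 1.3/cos6.1° = 1.307 m; N'_3 = 54·cos6.1° − 9·1.307 = 41.9; c'Δl = 22.36; W sinα = 5.7
Slice 4: Δl = 2.5/cos18.3° = 2.633 m; N'_4 = 130·cos18.3° − 14·2.633 = 86.6; c'Δl = 45.03; W sinα = 40.8
Slice 5: Δl = 1.3/cos31.4° = 1.523 m; N'_5 = 54·cos31.4° − 9·1.523 = 32.4; c'Δl = 26.04; W sinα = 28.1
Slice 6: Δl = 1.9/cos44.2° = 2.650 m; N'_6 = 37·cos44.2° − 10·2.650 = 0.0; c'Δl = 45.32; W sinα = 25.8
Σc'Δl = 192.5 kN/m; ΣN' = 208.8 kN/m; ΣW sinα = 94.5 kN/m
Resisting = 192.5 + 208.8·tan24.4° = 192.5 + 94.7 = 287.2 kN/m
FS = 287.2 / 94.5 = 3.039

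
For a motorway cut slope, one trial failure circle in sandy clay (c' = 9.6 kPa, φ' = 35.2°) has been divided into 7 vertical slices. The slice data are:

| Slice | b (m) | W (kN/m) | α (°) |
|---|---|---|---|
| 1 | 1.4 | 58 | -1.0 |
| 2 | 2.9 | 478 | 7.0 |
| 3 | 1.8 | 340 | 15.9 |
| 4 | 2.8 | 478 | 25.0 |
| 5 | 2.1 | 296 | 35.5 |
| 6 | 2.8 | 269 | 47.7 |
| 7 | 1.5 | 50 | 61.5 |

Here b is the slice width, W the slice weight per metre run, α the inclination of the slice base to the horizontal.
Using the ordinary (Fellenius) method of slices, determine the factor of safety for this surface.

Ordinary method of slices: FS = Σ[c'·Δl_i + (W_i cosα_i)·tanφ'] / Σ W_i sinα_i, with Δl_i = b_i / cosα_i.
Slice 1: Δl = 1.4/cos(-1.0°) = 1.400 m; N'_1 = 58·cos(-1.0°) = 58.0; c'Δl = 13.44; W sinα = -1.0
Slice 2: Δl = 2.9/cos7.0° = 2.922 m; N'_2 = 478·cos7.0° = 474.4; c'Δl = 28.05; W sinα = 58.3
Slice 3: Δl = 1.8/cos15.9° = 1.872 m; N'_3 = 340·cos15.9° = 327.0; c'Δl = 17.97; W sinα = 93.1
Slice 4: Δl = 2.8/cos25.0° = 3.089 m; N'_4 = 478·cos25.0° = 433.2; c'Δl = 29.66; W sinα = 202.0
Slice 5: Δl = 2.1/cos35.5° = 2.579 m; N'_5 = 296·cos35.5° = 241.0; c'Δl = 24.76; W sinα = 171.9
Slice 6: Δl = 2.8/cos47.7° = 4.160 m; N'_6 = 269·cos47.7° = 181.0; c'Δl = 39.94; W sinα = 199.0
Slice 7: Δl = 1.5/cos61.5° = 3.144 m; N'_7 = 50·cos61.5° = 23.9; c'Δl = 30.18; W sinα = 43.9
Σc'Δl = 184.0 kN/m; ΣN' = 1738.5 kN/m; ΣW sinα = 767.2 kN/m
Resisting = 184.0 + 1738.5·tan35.2° = 184.0 + 1226.4 = 1410.4 kN/m
FS = 1410.4 / 767.2 = 1.838

FS = 1.84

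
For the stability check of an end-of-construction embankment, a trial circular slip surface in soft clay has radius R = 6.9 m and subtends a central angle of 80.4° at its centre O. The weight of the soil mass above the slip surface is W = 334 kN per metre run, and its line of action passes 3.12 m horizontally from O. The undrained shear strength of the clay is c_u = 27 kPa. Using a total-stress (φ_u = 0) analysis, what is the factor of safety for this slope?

Taking moments about the centre O, the resisting moment is provided by the undrained shear strength acting along the arc:
Arc length L_a = R·θ = 6.9·(80.4°·π/180) = 6.9·1.4032 = 9.68 m
M_R = c_u·L_a·R = 27·9.68·6.9 = 1803.8 kN·m/m
M_D = W·d = 334·3.12 = 1042.1 kN·m/m
FS = M_R / M_D = 1803.8 / 1042.1 = 1.731

FS = 1.73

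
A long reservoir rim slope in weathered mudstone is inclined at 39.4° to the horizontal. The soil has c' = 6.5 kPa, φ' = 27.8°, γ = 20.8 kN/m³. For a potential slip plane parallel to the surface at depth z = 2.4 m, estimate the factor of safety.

FS = 0.91

For an infinite slope with a slip plane parallel to the surface (no pore pressure): FS = [c' + γz cos²β tanφ'] / [γz sinβ cosβ].
γz = 20.8·2.4 = 49.92 kN/m²
Numerator = 6.5 + 49.92·cos²39.4°·tan27.8° = 6.5 + 49.92·0.5971·0.5272 = 22.216 kPa
Denominator = 49.92·sin39.4°·cos39.4° = 49.92·0.6347·0.7727 = 24.485 kPa
FS = 22.216 / 24.485 = 0.907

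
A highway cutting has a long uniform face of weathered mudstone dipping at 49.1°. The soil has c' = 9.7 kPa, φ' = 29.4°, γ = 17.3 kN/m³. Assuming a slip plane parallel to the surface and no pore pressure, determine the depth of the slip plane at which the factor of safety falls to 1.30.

z = 1.40 m

Setting FS = 1.30 in FS = [c' + γz cos²β tanφ'] / [γz sinβ cosβ] and solving for z:
z = c' / [γ cosβ (FS·sinβ − cosβ·tanφ')]
  = 9.7 / [17.3·cos49.1°·(1.30·sin49.1° − cos49.1°·tan29.4°)]
  = 9.7 / [17.3·0.6547·(1.30·0.7559 − 0.6547·0.5635)]
  = 9.7 / 6.9512 = 1.395 m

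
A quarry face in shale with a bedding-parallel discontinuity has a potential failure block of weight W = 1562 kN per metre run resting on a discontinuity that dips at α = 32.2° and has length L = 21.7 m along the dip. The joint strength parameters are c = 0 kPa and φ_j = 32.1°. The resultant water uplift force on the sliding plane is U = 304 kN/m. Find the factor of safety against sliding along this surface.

Resolving the block weight along and normal to the plane and applying the Mohr–Coulomb strength on the joint:
N' = W cosα − U = 1562·cos32.2° − 304 = 1017.8 kN/m
Driving force T = W sinα = 1562·sin32.2° = 832.4 kN/m
Resisting force R = c·L + N'·tanφ_j = 0·21.7 + 1017.8·tan32.1° = 0.0 + 638.4 = 638.4 kN/m
FS = R / T = 638.4 / 832.4 = 0.767

FS = 0.77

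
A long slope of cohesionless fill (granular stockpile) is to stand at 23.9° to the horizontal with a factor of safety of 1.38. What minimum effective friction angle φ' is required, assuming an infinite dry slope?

FS = tanφ'/tanβ ⇒ tanφ' = FS · tanβ = 1.38 · tan23.9° = 0.6115
φ' = arctan(0.6115) = 31.45°

φ' = 31.4°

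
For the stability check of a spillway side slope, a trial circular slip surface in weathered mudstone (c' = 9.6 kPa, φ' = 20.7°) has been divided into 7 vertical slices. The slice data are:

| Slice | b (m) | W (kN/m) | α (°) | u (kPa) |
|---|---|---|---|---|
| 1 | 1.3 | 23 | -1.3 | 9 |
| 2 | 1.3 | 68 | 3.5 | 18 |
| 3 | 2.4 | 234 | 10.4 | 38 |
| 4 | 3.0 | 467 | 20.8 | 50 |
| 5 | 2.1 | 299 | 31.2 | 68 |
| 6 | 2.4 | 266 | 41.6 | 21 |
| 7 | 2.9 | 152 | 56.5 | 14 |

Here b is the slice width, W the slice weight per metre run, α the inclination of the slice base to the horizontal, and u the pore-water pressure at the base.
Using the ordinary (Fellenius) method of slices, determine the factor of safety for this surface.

FS = 0.67

Ordinary method of slices: FS = Σ[c'·Δl_i + (W_i cosα_i − u_i·Δl_i)·tanφ'] / Σ W_i sinα_i, with Δl_i = b_i / cosα_i.
Slice 1: Δl = 1.3/cos(-1.3°) = 1.300 m; N'_1 = 23·cos(-1.3°) − 9·1.300 = 11.3; c'Δl = 12.48; W sinα = -0.5
Slice 2: Δl = 1.3/cos3.5° = 1.302 m; N'_2 = 68·cos3.5° − 18·1.302 = 44.4; c'Δl = 12.50; W sinα = 4.2
Slice 3: Δl = 2.4/cos10.4° = 2.440 m; N'_3 = 234·cos10.4° − 38·2.440 = 137.4; c'Δl = 23.42; W sinα = 42.2
Slice 4: Δl = 3.0/cos20.8° = 3.209 m; N'_4 = 467·cos20.8° − 50·3.209 = 276.1; c'Δl = 30.81; W sinα = 165.8
Slice 5: Δl = 2.1/cos31.2° = 2.455 m; N'_5 = 299·cos31.2° − 68·2.455 = 88.8; c'Δl = 23.57; W sinα = 154.9
Slice 6: Δl = 2.4/cos41.6° = 3.209 m; N'_6 = 266·cos41.6° − 21·3.209 = 131.5; c'Δl = 30.81; W sinα = 176.6
Slice 7: Δl = 2.9/cos56.5° = 5.254 m; N'_7 = 152·cos56.5° − 14·5.254 = 10.3; c'Δl = 50.44; W sinα = 126.8
Σc'Δl = 184.0 kN/m; ΣN' = 699.9 kN/m; ΣW sinα = 670.0 kN/m
Resisting = 184.0 + 699.9·tan20.7° = 184.0 + 264.5 = 448.5 kN/m
FS = 448.5 / 670.0 = 0.669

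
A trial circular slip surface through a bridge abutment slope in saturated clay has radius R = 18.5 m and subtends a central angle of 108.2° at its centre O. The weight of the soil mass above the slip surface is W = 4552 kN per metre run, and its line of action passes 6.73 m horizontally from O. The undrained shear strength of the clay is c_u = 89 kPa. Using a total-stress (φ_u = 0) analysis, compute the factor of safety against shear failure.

FS = 1.88

Taking moments about the centre O, the resisting moment is provided by the undrained shear strength acting along the arc:
Arc length L_a = R·θ = 18.5·(108.2°·π/180) = 18.5·1.8884 = 34.94 m
M_R = c_u·L_a·R = 89·34.94·18.5 = 57522.5 kN·m/m
M_D = W·d = 4552·6.73 = 30635.0 kN·m/m
FS = M_R / M_D = 57522.5 / 30635.0 = 1.878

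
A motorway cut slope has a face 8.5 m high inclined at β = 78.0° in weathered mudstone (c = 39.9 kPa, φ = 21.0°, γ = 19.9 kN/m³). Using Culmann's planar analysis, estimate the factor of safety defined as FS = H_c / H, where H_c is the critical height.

H_c = (4c/γ) · sinβ cosφ / [1 − cos(β − φ)]
    = (4·39.9/19.9) · sin78.0°·cos21.0° / [1 − cos57.0°]
    = 8.020 · 0.9132 / 0.4554 = 16.08 m
FS = H_c / H = 16.08 / 8.5 = 1.892

FS = 1.89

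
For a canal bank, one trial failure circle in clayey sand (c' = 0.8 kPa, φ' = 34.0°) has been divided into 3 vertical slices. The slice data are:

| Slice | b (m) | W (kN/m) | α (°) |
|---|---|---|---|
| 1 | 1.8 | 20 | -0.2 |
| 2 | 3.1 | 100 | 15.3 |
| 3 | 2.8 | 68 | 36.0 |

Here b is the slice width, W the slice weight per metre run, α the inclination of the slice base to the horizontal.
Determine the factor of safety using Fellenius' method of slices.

Ordinary method of slices: FS = Σ[c'·Δl_i + (W_i cosα_i)·tanφ'] / Σ W_i sinα_i, with Δl_i = b_i / cosα_i.
Slice 1: Δl = 1.8/cos(-0.2°) = 1.800 m; N'_1 = 20·cos(-0.2°) = 20.0; c'Δl = 1.44; W sinα = -0.1
Slice 2: Δl = 3.1/cos15.3° = 3.214 m; N'_2 = 100·cos15.3° = 96.5; c'Δl = 2.57; W sinα = 26.4
Slice 3: Δl = 2.8/cos36.0° = 3.461 m; N'_3 = 68·cos36.0° = 55.0; c'Δl = 2.77; W sinα = 40.0
Σc'Δl = 6.8 kN/m; ΣN' = 171.5 kN/m; ΣW sinα = 66.3 kN/m
Resisting = 6.8 + 171.5·tan34.0° = 6.8 + 115.7 = 122.4 kN/m
FS = 122.4 / 66.3 = 1.847

FS = 1.85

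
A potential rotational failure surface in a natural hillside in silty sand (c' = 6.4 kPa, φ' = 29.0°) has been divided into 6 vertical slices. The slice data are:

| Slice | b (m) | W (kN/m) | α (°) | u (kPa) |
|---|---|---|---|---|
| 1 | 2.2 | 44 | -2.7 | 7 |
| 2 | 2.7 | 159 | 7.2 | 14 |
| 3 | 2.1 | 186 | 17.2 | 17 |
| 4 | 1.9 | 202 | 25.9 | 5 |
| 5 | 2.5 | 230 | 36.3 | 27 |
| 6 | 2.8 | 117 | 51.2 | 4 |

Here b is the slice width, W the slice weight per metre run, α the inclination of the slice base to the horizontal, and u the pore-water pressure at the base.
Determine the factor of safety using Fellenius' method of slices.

Ordinary method of slices: FS = Σ[c'·Δl_i + (W_i cosα_i − u_i·Δl_i)·tanφ'] / Σ W_i sinα_i, with Δl_i = b_i / cosα_i.
Slice 1: Δl = 2.2/cos(-2.7°) = 2.202 m; N'_1 = 44·cos(-2.7°) − 7·2.202 = 28.5; c'Δl = 14.10; W sinα = -2.1
Slice 2: Δl = 2.7/cos7.2° = 2.721 m; N'_2 = 159·cos7.2° − 14·2.721 = 119.6; c'Δl = 17.42; W sinα = 19.9
Slice 3: Δl = 2.1/cos17.2° = 2.198 m; N'_3 = 186·cos17.2° − 17·2.198 = 140.3; c'Δl = 14.07; W sinα = 55.0
Slice 4: Δl = 1.9/cos25.9° = 2.112 m; N'_4 = 202·cos25.9° − 5·2.112 = 171.1; c'Δl = 13.52; W sinα = 88.2
Slice 5: Δl = 2.5/cos36.3° = 3.102 m; N'_5 = 230·cos36.3° − 27·3.102 = 101.6; c'Δl = 19.85; W sinα = 136.2
Slice 6: Δl = 2.8/cos51.2° = 4.469 m; N'_6 = 117·cos51.2° − 4·4.469 = 55.4; c'Δl = 28.60; W sinα = 91.2
Σc'Δl = 107.6 kN/m; ΣN' = 616.7 kN/m; ΣW sinα = 388.4 kN/m
Resisting = 107.6 + 616.7·tan29.0° = 107.6 + 341.8 = 449.4 kN/m
FS = 449.4 / 388.4 = 1.157

FS = 1.16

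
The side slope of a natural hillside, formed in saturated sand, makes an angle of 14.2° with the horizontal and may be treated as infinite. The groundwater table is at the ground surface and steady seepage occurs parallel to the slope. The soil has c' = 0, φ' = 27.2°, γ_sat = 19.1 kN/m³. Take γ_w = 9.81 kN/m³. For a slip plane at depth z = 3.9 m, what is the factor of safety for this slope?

With seepage parallel to the slope and the water table at the surface, the effective normal stress on the slip plane uses the buoyant unit weight γ' = γ_sat − γ_w while the driving shear stress uses γ_sat:
FS = [c' + γ' z cos²β tanφ'] / [γ_sat z sinβ cosβ]
(For c' = 0 this reduces to FS = (γ'/γ_sat)·tanφ'/tanβ.)
γ' = 19.1 − 9.81 = 9.29 kN/m³
Numerator = 0.0 + 9.29·3.9·cos²14.2°·tan27.2° = 0.0 + 9.29·3.9·0.9398·0.5139 = 17.500 kPa
Denominator = 19.1·3.9·sin14.2°·cos14.2° = 19.1·3.9·0.2453·0.9694 = 17.715 kPa
FS = 17.500 / 17.715 = 0.988

FS = 0.99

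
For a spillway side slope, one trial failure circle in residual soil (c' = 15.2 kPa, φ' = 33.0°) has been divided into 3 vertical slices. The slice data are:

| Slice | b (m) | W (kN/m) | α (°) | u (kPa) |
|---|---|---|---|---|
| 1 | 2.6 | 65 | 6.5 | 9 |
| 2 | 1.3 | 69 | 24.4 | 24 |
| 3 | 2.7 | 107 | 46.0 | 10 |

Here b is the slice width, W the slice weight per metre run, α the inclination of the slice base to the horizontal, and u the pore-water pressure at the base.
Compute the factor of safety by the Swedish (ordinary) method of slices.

FS = 1.67

Ordinary method of slices: FS = Σ[c'·Δl_i + (W_i cosα_i − u_i·Δl_i)·tanφ'] / Σ W_i sinα_i, with Δl_i = b_i / cosα_i.
Slice 1: Δl = 2.6/cos6.5° = 2.617 m; N'_1 = 65·cos6.5° − 9·2.617 = 41.0; c'Δl = 39.78; W sinα = 7.4
Slice 2: Δl = 1.3/cos24.4° = 1.427 m; N'_2 = 69·cos24.4° − 24·1.427 = 28.6; c'Δl = 21.70; W sinα = 28.5
Slice 3: Δl = 2.7/cos46.0° = 3.887 m; N'_3 = 107·cos46.0° − 10·3.887 = 35.5; c'Δl = 59.08; W sinα = 77.0
Σc'Δl = 120.6 kN/m; ΣN' = 105.1 kN/m; ΣW sinα = 112.8 kN/m
Resisting = 120.6 + 105.1·tan33.0° = 120.6 + 68.2 = 188.8 kN/m
FS = 188.8 / 112.8 = 1.673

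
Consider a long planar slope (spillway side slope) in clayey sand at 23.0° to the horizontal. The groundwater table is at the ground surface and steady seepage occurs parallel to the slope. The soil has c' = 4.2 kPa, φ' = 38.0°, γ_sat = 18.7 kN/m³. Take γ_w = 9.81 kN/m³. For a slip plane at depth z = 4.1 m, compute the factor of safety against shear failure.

With seepage parallel to the slope and the water table at the surface, the effective normal stress on the slip plane uses the buoyant unit weight γ' = γ_sat − γ_w while the driving shear stress uses γ_sat:
FS = [c' + γ' z cos²β tanφ'] / [γ_sat z sinβ cosβ]
γ' = 18.7 − 9.81 = 8.89 kN/m³
Numerator = 4.2 + 8.89·4.1·cos²23.0°·tan38.0° = 4.2 + 8.89·4.1·0.8473·0.7813 = 28.329 kPa
Denominator = 18.7·4.1·sin23.0°·cos23.0° = 18.7·4.1·0.3907·0.9205 = 27.576 kPa
FS = 28.329 / 27.576 = 1.027

FS = 1.03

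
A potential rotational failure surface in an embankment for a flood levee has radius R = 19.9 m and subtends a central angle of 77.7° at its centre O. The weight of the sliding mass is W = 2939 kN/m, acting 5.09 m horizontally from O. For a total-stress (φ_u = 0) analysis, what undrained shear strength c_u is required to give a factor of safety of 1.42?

FS = c_u·L_a·R / (W·d), so c_u = FS·W·d / (L_a·R).
Arc length L_a = R·θ = 19.9·(77.7°·π/180) = 19.9·1.3561 = 26.99 m
c_u = 1.42·2939·5.09 / (26.99·19.9) = 21242.5 / 537.04 = 39.55 kPa

c_u = 39.6 kPa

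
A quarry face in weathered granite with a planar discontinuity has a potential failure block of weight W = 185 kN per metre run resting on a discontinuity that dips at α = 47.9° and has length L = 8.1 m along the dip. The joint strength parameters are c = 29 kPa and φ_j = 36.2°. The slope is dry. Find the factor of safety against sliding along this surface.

Resolving the block weight along and normal to the plane and applying the Mohr–Coulomb strength on the joint:
N' = W cosα = 185·cos47.9° = 124.0 kN/m
Driving force T = W sinα = 185·sin47.9° = 137.3 kN/m
Resisting force R = c·L + N'·tanφ_j = 29·8.1 + 124.0·tan36.2° = 234.9 + 90.8 = 325.7 kN/m
FS = R / T = 325.7 / 137.3 = 2.373

FS = 2.37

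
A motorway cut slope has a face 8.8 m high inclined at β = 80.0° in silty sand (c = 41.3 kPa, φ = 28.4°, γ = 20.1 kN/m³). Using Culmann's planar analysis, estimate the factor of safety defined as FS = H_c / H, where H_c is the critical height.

FS = 2.14

H_c = (4c/γ) · sinβ cosφ / [1 − cos(β − φ)]
    = (4·41.3/20.1) · sin80.0°·cos28.4° / [1 − cos51.6°]
    = 8.219 · 0.8663 / 0.3789 = 18.79 m
FS = H_c / H = 18.79 / 8.8 = 2.136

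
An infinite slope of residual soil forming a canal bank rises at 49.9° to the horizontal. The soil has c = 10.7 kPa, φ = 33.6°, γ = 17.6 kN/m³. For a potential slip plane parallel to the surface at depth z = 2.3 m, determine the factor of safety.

For an infinite slope with a slip plane parallel to the surface (no pore pressure): FS = [c + γz cos²β tanφ] / [γz sinβ cosβ].
γz = 17.6·2.3 = 40.48 kN/m²
Numerator = 10.7 + 40.48·cos²49.9°·tan33.6° = 10.7 + 40.48·0.4149·0.6644 = 21.859 kPa
Denominator = 40.48·sin49.9°·cos49.9° = 40.48·0.7649·0.6441 = 19.945 kPa
FS = 21.859 / 19.945 = 1.096

FS = 1.10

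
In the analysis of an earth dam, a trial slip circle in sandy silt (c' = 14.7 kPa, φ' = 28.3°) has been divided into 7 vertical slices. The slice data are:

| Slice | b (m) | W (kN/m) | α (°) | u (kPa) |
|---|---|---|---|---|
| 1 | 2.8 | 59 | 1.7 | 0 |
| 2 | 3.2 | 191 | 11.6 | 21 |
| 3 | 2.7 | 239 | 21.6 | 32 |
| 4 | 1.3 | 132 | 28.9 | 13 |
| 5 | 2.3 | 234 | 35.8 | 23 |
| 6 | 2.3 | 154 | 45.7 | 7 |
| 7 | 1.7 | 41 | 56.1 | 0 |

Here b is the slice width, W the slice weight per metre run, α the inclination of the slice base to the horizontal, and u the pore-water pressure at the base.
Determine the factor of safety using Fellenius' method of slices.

Ordinary method of slices: FS = Σ[c'·Δl_i + (W_i cosα_i − u_i·Δl_i)·tanφ'] / Σ W_i sinα_i, with Δl_i = b_i / cosα_i.
Slice 1: Δl = 2.8/cos1.7° = 2.801 m; N'_1 = 59·cos1.7° − 0·2.801 = 59.0; c'Δl = 41.18; W sinα = 1.8
Slice 2: Δl = 3.2/cos11.6° = 3.267 m; N'_2 = 191·cos11.6° − 21·3.267 = 118.5; c'Δl = 48.02; W sinα = 38.4
Slice 3: Δl = 2.7/cos21.6° = 2.904 m; N'_3 = 239·cos21.6° − 32·2.904 = 129.3; c'Δl = 42.69; W sinα = 88.0
Slice 4: Δl = 1.3/cos28.9° = 1.485 m; N'_4 = 132·cos28.9° − 13·1.485 = 96.3; c'Δl = 21.83; W sinα = 63.8
Slice 5: Δl = 2.3/cos35.8° = 2.836 m; N'_5 = 234·cos35.8° − 23·2.836 = 124.6; c'Δl = 41.69; W sinα = 136.9
Slice 6: Δl = 2.3/cos45.7° = 3.293 m; N'_6 = 154·cos45.7° − 7·3.293 = 84.5; c'Δl = 48.41; W sinα = 110.2
Slice 7: Δl = 1.7/cos56.1° = 3.048 m; N'_7 = 41·cos56.1° − 0·3.048 = 22.9; c'Δl = 44.81; W sinα = 34.0
Σc'Δl = 288.6 kN/m; ΣN' = 635.0 kN/m; ΣW sinα = 473.1 kN/m
Resisting = 288.6 + 635.0·tan28.3° = 288.6 + 341.9 = 630.5 kN/m
FS = 630.5 / 473.1 = 1.333

FS = 1.33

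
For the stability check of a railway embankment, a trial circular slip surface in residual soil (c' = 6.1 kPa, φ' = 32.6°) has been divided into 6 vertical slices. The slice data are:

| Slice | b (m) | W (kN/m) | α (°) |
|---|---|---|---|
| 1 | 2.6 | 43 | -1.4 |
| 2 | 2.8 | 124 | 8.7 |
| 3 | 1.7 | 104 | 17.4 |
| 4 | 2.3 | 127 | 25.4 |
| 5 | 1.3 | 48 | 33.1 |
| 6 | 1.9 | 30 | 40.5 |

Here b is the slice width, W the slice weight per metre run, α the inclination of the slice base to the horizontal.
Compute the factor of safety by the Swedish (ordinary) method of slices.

FS = 2.47

Ordinary method of slices: FS = Σ[c'·Δl_i + (W_i cosα_i)·tanφ'] / Σ W_i sinα_i, with Δl_i = b_i / cosα_i.
Slice 1: Δl = 2.6/cos(-1.4°) = 2.601 m; N'_1 = 43·cos(-1.4°) = 43.0; c'Δl = 15.86; W sinα = -1.1
Slice 2: Δl = 2.8/cos8.7° = 2.833 m; N'_2 = 124·cos8.7° = 122.6; c'Δl = 17.28; W sinα = 18.8
Slice 3: Δl = 1.7/cos17.4° = 1.782 m; N'_3 = 104·cos17.4° = 99.2; c'Δl = 10.87; W sinα = 31.1
Slice 4: Δl = 2.3/cos25.4° = 2.546 m; N'_4 = 127·cos25.4° = 114.7; c'Δl = 15.53; W sinα = 54.5
Slice 5: Δl = 1.3/cos33.1° = 1.552 m; N'_5 = 48·cos33.1° = 40.2; c'Δl = 9.47; W sinα = 26.2
Slice 6: Δl = 1.9/cos40.5° = 2.499 m; N'_6 = 30·cos40.5° = 22.8; c'Δl = 15.24; W sinα = 19.5
Σc'Δl = 84.3 kN/m; ΣN' = 442.5 kN/m; ΣW sinα = 149.0 kN/m
Resisting = 84.3 + 442.5·tan32.6° = 84.3 + 283.0 = 367.3 kN/m
FS = 367.3 / 149.0 = 2.465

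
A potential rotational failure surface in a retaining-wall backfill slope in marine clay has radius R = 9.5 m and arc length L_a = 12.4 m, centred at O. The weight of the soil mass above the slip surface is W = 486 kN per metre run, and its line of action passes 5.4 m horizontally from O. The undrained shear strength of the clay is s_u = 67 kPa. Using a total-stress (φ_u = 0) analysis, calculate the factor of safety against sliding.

Taking moments about the centre O, the resisting moment is provided by the undrained shear strength acting along the arc:
M_R = s_u·L_a·R = 67·12.40·9.5 = 7892.6 kN·m/m
M_D = W·d = 486·5.4 = 2624.4 kN·m/m
FS = M_R / M_D = 7892.6 / 2624.4 = 3.007

FS = 3.01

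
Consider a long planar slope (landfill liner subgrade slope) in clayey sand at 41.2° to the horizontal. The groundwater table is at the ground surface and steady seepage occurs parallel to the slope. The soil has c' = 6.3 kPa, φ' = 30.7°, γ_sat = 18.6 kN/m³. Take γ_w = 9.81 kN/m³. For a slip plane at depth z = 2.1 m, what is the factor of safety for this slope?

With seepage parallel to the slope and the water table at the surface, the effective normal stress on the slip plane uses the buoyant unit weight γ' = γ_sat − γ_w while the driving shear stress uses γ_sat:
FS = [c' + γ' z cos²β tanφ'] / [γ_sat z sinβ cosβ]
γ' = 18.6 − 9.81 = 8.79 kN/m³
Numerator = 6.3 + 8.79·2.1·cos²41.2°·tan30.7° = 6.3 + 8.79·2.1·0.5661·0.5938 = 12.505 kPa
Denominator = 18.6·2.1·sin41.2°·cos41.2° = 18.6·2.1·0.6587·0.7524 = 19.358 kPa
FS = 12.505 / 19.358 = 0.646

FS = 0.65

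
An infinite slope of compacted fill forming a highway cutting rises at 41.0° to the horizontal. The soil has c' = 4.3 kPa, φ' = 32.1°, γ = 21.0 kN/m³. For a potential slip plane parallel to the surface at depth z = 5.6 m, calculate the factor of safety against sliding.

For an infinite slope with a slip plane parallel to the surface (no pore pressure): FS = [c' + γz cos²β tanφ'] / [γz sinβ cosβ].
γz = 21.0·5.6 = 117.60 kN/m²
Numerator = 4.3 + 117.60·cos²41.0°·tan32.1° = 4.3 + 117.60·0.5696·0.6273 = 46.319 kPa
Denominator = 117.60·sin41.0°·cos41.0° = 117.60·0.6561·0.7547 = 58.228 kPa
FS = 46.319 / 58.228 = 0.795

FS = 0.80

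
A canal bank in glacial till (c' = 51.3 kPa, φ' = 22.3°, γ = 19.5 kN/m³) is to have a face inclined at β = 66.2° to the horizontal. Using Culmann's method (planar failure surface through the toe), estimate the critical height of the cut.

H_c = 31.88 m

Culmann's analysis gives the critical failure plane at α_cr = (β + φ')/2 = (66.2 + 22.3)/2 = 44.2°, and the critical height
H_c = (4c'/γ) · sinβ cosφ' / [1 − cos(β − φ')]
    = (4·51.3/19.5) · sin66.2°·cos22.3° / [1 − cos(43.9°)]
    = 10.523 · 0.9150·0.9252 / [1 − 0.7206]
    = 10.523 · 0.8465 / 0.2794
    = 31.88 m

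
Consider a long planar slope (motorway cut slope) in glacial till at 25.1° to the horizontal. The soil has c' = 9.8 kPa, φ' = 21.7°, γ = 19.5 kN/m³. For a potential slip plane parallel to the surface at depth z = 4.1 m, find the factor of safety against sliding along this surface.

For an infinite slope with a slip plane parallel to the surface (no pore pressure): FS = [c' + γz cos²β tanφ'] / [γz sinβ cosβ].
γz = 19.5·4.1 = 79.95 kN/m²
Numerator = 9.8 + 79.95·cos²25.1°·tan21.7° = 9.8 + 79.95·0.8201·0.3979 = 35.891 kPa
Denominator = 79.95·sin25.1°·cos25.1° = 79.95·0.4242·0.9056 = 30.712 kPa
FS = 35.891 / 30.712 = 1.169

FS = 1.17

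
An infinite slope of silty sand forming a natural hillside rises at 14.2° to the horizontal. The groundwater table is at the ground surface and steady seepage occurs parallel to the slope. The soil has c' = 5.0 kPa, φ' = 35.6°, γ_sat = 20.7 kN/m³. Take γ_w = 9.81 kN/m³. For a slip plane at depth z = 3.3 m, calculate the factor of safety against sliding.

FS = 1.80

With seepage parallel to the slope and the water table at the surface, the effective normal stress on the slip plane uses the buoyant unit weight γ' = γ_sat − γ_w while the driving shear stress uses γ_sat:
FS = [c' + γ' z cos²β tanφ'] / [γ_sat z sinβ cosβ]
γ' = 20.7 − 9.81 = 10.89 kN/m³
Numerator = 5.0 + 10.89·3.3·cos²14.2°·tan35.6° = 5.0 + 10.89·3.3·0.9398·0.7159 = 29.180 kPa
Denominator = 20.7·3.3·sin14.2°·cos14.2° = 20.7·3.3·0.2453·0.9694 = 16.245 kPa
FS = 29.180 / 16.245 = 1.796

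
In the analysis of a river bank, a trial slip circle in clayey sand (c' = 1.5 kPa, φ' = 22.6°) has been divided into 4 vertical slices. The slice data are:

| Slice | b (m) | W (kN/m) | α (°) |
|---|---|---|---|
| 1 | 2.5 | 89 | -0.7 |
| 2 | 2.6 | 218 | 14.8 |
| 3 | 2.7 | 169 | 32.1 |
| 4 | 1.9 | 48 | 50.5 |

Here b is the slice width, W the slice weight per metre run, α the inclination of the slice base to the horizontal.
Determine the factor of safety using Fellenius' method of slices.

FS = 1.18

Ordinary method of slices: FS = Σ[c'·Δl_i + (W_i cosα_i)·tanφ'] / Σ W_i sinα_i, with Δl_i = b_i / cosα_i.
Slice 1: Δl = 2.5/cos(-0.7°) = 2.500 m; N'_1 = 89·cos(-0.7°) = 89.0; c'Δl = 3.75; W sinα = -1.1
Slice 2: Δl = 2.6/cos14.8° = 2.689 m; N'_2 = 218·cos14.8° = 210.8; c'Δl = 4.03; W sinα = 55.7
Slice 3: Δl = 2.7/cos32.1° = 3.187 m; N'_3 = 169·cos32.1° = 143.2; c'Δl = 4.78; W sinα = 89.8
Slice 4: Δl = 1.9/cos50.5° = 2.987 m; N'_4 = 48·cos50.5° = 30.5; c'Δl = 4.48; W sinα = 37.0
Σc'Δl = 17.0 kN/m; ΣN' = 473.5 kN/m; ΣW sinα = 181.4 kN/m
Resisting = 17.0 + 473.5·tan22.6° = 17.0 + 197.1 = 214.1 kN/m
FS = 214.1 / 181.4 = 1.180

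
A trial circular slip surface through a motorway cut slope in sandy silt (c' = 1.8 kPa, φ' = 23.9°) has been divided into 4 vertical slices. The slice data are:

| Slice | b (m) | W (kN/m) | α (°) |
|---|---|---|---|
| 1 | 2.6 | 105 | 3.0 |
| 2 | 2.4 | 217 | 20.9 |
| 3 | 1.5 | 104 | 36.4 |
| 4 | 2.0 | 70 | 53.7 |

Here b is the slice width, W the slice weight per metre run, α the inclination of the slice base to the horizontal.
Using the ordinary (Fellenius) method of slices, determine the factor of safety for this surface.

FS = 1.05

Ordinary method of slices: FS = Σ[c'·Δl_i + (W_i cosα_i)·tanφ'] / Σ W_i sinα_i, with Δl_i = b_i / cosα_i.
Slice 1: Δl = 2.6/cos3.0° = 2.604 m; N'_1 = 105·cos3.0° = 104.9; c'Δl = 4.69; W sinα = 5.5
Slice 2: Δl = 2.4/cos20.9° = 2.569 m; N'_2 = 217·cos20.9° = 202.7; c'Δl = 4.62; W sinα = 77.4
Slice 3: Δl = 1.5/cos36.4° = 1.864 m; N'_3 = 104·cos36.4° = 83.7; c'Δl = 3.35; W sinα = 61.7
Slice 4: Δl = 2.0/cos53.7° = 3.378 m; N'_4 = 70·cos53.7° = 41.4; c'Δl = 6.08; W sinα = 56.4
Σc'Δl = 18.7 kN/m; ΣN' = 432.7 kN/m; ΣW sinα = 201.0 kN/m
Resisting = 18.7 + 432.7·tan23.9° = 18.7 + 191.8 = 210.5 kN/m
FS = 210.5 / 201.0 = 1.047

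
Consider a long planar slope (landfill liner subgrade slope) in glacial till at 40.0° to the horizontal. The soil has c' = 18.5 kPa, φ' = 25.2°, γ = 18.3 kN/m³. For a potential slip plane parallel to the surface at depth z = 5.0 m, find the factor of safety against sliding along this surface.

FS = 0.97

For an infinite slope with a slip plane parallel to the surface (no pore pressure): FS = [c' + γz cos²β tanφ'] / [γz sinβ cosβ].
γz = 18.3·5.0 = 91.50 kN/m²
Numerator = 18.5 + 91.50·cos²40.0°·tan25.2° = 18.5 + 91.50·0.5868·0.4706 = 43.767 kPa
Denominator = 91.50·sin40.0°·cos40.0° = 91.50·0.6428·0.7660 = 45.055 kPa
FS = 43.767 / 45.055 = 0.971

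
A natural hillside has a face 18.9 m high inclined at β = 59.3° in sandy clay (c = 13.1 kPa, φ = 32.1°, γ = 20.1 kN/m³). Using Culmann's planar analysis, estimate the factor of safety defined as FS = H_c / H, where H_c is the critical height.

FS = 0.91

H_c = (4c/γ) · sinβ cosφ / [1 − cos(β − φ)]
    = (4·13.1/20.1) · sin59.3°·cos32.1° / [1 − cos27.2°]
    = 2.607 · 0.7284 / 0.1106 = 17.17 m
FS = H_c / H = 17.17 / 18.9 = 0.909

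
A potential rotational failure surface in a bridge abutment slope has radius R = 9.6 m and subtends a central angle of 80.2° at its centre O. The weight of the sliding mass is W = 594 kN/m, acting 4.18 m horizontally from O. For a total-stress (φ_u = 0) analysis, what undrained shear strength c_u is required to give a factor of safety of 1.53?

c_u = 29.4 kPa

FS = c_u·L_a·R / (W·d), so c_u = FS·W·d / (L_a·R).
Arc length L_a = R·θ = 9.6·(80.2°·π/180) = 9.6·1.3998 = 13.44 m
c_u = 1.53·594·4.18 / (13.44·9.6) = 3798.9 / 129.00 = 29.45 kPa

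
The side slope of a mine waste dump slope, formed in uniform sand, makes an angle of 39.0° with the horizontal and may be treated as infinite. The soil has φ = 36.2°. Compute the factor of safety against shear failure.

FS = 0.90

For a dry cohesionless infinite slope the factor of safety is FS = tanφ / tanβ.
FS = tan36.2° / tan39.0° = 0.7319 / 0.8098 = 0.904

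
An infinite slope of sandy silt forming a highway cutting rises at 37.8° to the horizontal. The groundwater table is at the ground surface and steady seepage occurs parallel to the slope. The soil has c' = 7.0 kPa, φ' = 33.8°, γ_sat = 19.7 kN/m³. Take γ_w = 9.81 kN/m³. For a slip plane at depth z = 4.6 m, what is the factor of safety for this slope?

FS = 0.59

With seepage parallel to the slope and the water table at the surface, the effective normal stress on the slip plane uses the buoyant unit weight γ' = γ_sat − γ_w while the driving shear stress uses γ_sat:
FS = [c' + γ' z cos²β tanφ'] / [γ_sat z sinβ cosβ]
γ' = 19.7 − 9.81 = 9.89 kN/m³
Numerator = 7.0 + 9.89·4.6·cos²37.8°·tan33.8° = 7.0 + 9.89·4.6·0.6243·0.6694 = 26.015 kPa
Denominator = 19.7·4.6·sin37.8°·cos37.8° = 19.7·4.6·0.6129·0.7902 = 43.887 kPa
FS = 26.015 / 43.887 = 0.593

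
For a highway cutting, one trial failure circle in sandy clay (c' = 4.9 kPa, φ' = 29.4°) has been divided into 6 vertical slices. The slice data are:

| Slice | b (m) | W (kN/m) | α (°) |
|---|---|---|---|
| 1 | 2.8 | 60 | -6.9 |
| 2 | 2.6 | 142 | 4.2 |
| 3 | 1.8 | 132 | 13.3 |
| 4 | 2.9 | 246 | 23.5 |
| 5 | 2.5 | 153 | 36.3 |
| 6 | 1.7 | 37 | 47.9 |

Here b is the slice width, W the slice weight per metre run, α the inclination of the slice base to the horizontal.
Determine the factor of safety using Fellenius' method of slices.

FS = 1.90

Ordinary method of slices: FS = Σ[c'·Δl_i + (W_i cosα_i)·tanφ'] / Σ W_i sinα_i, with Δl_i = b_i / cosα_i.
Slice 1: Δl = 2.8/cos(-6.9°) = 2.820 m; N'_1 = 60·cos(-6.9°) = 59.6; c'Δl = 13.82; W sinα = -7.2
Slice 2: Δl = 2.6/cos4.2° = 2.607 m; N'_2 = 142·cos4.2° = 141.6; c'Δl = 12.77; W sinα = 10.4
Slice 3: Δl = 1.8/cos13.3° = 1.850 m; N'_3 = 132·cos13.3° = 128.5; c'Δl = 9.06; W sinα = 30.4
Slice 4: Δl = 2.9/cos23.5° = 3.162 m; N'_4 = 246·cos23.5° = 225.6; c'Δl = 15.50; W sinα = 98.1
Slice 5: Δl = 2.5/cos36.3° = 3.102 m; N'_5 = 153·cos36.3° = 123.3; c'Δl = 15.20; W sinα = 90.6
Slice 6: Δl = 1.7/cos47.9° = 2.536 m; N'_6 = 37·cos47.9° = 24.8; c'Δl = 12.42; W sinα = 27.5
Σc'Δl = 78.8 kN/m; ΣN' = 703.4 kN/m; ΣW sinα = 249.7 kN/m
Resisting = 78.8 + 703.4·tan29.4° = 78.8 + 396.3 = 475.1 kN/m
FS = 475.1 / 249.7 = 1.903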